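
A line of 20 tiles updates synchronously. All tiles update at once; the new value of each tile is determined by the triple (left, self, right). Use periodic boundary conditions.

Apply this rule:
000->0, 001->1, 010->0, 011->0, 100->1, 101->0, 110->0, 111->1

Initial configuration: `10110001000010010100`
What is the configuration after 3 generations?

generation 1: 00001010100101100011
generation 2: 10010000011000010100
generation 3: 01101000100100100011

01101000100100100011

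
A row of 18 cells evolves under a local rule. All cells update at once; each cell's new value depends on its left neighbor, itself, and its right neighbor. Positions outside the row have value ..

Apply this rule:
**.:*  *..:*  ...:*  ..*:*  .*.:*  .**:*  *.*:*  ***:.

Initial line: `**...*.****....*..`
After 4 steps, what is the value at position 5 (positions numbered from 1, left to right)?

.

********..********
*......****......*
********..********  (repeats step 1; period 2)
step 4: *......****......*
position 5 holds .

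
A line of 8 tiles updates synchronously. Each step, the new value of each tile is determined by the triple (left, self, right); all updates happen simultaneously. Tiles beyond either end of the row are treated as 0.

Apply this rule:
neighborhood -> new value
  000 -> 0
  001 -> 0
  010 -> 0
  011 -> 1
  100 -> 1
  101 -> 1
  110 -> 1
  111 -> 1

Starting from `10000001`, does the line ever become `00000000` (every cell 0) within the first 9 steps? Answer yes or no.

yes

step 1: 01000000
step 2: 00100000
step 3: 00010000
step 4: 00001000
step 5: 00000100
step 6: 00000010
step 7: 00000001
step 8: 00000000
all cells are 0 at step 8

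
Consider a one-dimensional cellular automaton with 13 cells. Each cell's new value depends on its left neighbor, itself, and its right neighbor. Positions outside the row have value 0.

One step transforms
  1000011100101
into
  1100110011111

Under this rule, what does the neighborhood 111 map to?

0

At position 6 the neighborhood is 111; the next row has 0 there.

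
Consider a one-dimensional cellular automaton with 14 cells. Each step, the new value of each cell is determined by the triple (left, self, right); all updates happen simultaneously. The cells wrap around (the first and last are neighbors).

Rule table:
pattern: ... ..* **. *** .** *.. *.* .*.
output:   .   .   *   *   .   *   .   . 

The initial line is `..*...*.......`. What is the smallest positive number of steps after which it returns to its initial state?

14

...*...*......
....*...*.....
.....*...*....
......*...*...
.......*...*..
........*...*.
.........*...*
*.........*...
.*.........*..
..*.........*.
...*.........*
*...*.........
.*...*........
..*...*.......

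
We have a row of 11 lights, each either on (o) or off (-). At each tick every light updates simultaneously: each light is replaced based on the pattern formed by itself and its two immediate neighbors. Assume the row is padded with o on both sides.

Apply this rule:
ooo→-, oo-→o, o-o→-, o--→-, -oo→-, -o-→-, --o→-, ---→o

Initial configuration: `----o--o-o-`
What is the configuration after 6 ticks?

-ooooo-----

-oo--------
--o-oooooo-
---------o-
-ooooooo---
-------o-o-
-ooooo-----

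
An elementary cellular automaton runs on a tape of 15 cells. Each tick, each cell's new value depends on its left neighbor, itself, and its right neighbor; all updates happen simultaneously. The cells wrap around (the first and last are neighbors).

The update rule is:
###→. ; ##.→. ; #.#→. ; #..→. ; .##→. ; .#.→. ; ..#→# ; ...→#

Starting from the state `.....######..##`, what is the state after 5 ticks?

.####.......#..
#.....######..#
..####.......#.
##.....######..
...####.......#

...####.......#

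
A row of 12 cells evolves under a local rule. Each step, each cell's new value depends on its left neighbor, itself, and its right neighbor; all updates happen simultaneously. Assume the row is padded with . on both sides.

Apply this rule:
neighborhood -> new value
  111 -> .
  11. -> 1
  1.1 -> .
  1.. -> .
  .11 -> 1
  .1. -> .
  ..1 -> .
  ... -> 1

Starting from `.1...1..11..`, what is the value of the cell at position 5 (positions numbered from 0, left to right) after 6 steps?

step 1: ...1....11.1
step 2: 11...11.11..
step 3: 11.1.11.11.1
step 4: 11...11.11..  (repeats step 2; period 2)
step 6: 11...11.11..
position 5 holds 1

1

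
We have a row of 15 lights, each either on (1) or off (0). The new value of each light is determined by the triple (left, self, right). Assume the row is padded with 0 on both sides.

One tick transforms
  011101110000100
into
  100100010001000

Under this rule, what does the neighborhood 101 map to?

At position 4 the neighborhood is 101; the next row has 0 there.

0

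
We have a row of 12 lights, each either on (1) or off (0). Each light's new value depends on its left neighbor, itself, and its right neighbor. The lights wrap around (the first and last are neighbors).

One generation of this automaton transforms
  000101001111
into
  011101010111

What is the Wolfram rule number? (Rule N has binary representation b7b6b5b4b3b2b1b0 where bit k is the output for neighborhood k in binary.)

199

position 9: 111 → 1  (bit 7 = 1)
position 11: 110 → 1  (bit 6 = 1)
position 4: 101 → 0  (bit 5 = 0)
position 0: 100 → 0  (bit 4 = 0)
position 8: 011 → 0  (bit 3 = 0)
position 3: 010 → 1  (bit 2 = 1)
position 2: 001 → 1  (bit 1 = 1)
position 1: 000 → 1  (bit 0 = 1)
bits b7..b0 = 11000111 = 199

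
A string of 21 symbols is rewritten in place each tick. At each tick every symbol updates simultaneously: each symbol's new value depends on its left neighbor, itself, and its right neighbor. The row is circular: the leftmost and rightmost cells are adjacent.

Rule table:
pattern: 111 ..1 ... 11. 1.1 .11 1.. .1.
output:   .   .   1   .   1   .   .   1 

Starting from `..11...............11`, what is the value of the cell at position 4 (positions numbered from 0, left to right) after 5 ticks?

.

.....1111111111111...
1111...............11
.....1111111111111...  (repeats tick 1; period 2)
tick 5: .....1111111111111...
position 4 holds .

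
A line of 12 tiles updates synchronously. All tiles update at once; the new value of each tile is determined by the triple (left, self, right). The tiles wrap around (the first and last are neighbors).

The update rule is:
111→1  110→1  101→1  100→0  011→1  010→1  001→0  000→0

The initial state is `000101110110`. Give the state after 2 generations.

generation 1: 000111111110
generation 2: 000111111110

000111111110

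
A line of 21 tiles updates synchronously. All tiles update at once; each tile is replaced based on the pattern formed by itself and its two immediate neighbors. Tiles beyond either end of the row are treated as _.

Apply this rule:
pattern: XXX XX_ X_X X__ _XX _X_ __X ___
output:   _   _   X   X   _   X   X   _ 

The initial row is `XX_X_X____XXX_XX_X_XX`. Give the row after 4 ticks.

___X_XXX__XXX__XXX___

__XXXXX__X___X__XXX__
_X_____XXXX_XXXX___X_
XXX___X____X____X_XXX
___X_XXX__XXX__XXX___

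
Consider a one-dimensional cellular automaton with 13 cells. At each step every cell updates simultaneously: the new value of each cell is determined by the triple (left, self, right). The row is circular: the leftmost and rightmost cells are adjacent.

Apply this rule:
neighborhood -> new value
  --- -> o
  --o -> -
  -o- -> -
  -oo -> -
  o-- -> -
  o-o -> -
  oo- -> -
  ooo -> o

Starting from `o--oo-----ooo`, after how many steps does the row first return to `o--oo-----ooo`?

39

------ooo--oo
-oooo--o-----
--oo-----oooo
-----ooo--oo-
oooo--o------
-oo-----oooo-
----ooo--oo--
ooo--o------o
oo-----oooo--
---ooo--oo---
oo--o------oo
o-----oooo--o
--ooo--oo----
o--o------ooo
-----oooo--oo
-ooo--oo-----
--o------oooo
----oooo--oo-
ooo--oo------
-o------oooo-
---oooo--oo--
oo--oo------o
o------oooo--
--oooo--oo---
o--oo------oo
------oooo--o
-oooo--oo----
--oo------ooo
-----oooo--o-
oooo--oo-----
-oo------ooo-
----oooo--o--
ooo--oo-----o
oo------ooo--
---oooo--o---
oo--oo-----oo
o------ooo--o
--oooo--o----
o--oo-----ooo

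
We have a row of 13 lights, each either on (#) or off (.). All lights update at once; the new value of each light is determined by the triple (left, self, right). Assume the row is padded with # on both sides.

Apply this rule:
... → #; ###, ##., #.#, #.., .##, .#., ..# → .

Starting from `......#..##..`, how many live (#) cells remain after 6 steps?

.####........
......######.
.####........  (repeats step 1; period 2)
step 6: ......######.
count of #: 6

6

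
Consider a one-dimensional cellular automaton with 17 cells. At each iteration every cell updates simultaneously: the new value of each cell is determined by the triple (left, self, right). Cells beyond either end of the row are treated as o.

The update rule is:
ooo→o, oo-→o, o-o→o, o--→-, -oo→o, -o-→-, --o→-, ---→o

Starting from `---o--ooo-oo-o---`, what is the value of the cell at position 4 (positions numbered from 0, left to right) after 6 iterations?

o

-o----ooooooo--o-
o--oo-ooooooo---o
o--oooooooooo-o-o
o--ooooooooooo-oo
o--oooooooooooooo
o--oooooooooooooo
position 4 holds o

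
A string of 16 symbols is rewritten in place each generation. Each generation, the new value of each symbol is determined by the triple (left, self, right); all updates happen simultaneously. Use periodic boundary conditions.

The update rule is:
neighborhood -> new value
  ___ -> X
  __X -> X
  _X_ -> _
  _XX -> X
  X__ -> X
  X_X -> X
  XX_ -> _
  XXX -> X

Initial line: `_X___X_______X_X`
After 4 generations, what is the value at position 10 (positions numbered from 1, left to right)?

X

X_XXX_XXXXXXX_X_
_XXX_XXXXXXX_X_X
XXX_XXXXXXX_X_X_
XX_XXXXXXX_X_X_X
position 10 holds X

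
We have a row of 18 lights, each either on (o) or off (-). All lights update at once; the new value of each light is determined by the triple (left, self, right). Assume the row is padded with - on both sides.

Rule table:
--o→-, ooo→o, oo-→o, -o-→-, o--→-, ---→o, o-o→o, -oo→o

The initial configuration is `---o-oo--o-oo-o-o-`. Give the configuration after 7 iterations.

oo--oooooooooooooo

oo--ooo---oooo-o--
oo--ooo-o-ooooo--o
oo--oooo-oooooo---
oo--ooooooooooo-oo
oo--oooooooooooooo
oo--oooooooooooooo  (fixed point — unchanged through iteration 7)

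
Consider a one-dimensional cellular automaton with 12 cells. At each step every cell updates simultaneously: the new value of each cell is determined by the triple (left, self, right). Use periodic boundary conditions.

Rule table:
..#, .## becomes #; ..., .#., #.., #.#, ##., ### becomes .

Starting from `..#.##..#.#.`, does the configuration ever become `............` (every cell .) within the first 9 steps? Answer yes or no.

.#..#..#....
#..#..#.....
..#..#.....#
.#..#.....#.
#..#.....#..
..#.....#..#
.#.....#..#.
#.....#..#..
.....#..#..#
step 9 is .....#..#..#, still not uniform .

no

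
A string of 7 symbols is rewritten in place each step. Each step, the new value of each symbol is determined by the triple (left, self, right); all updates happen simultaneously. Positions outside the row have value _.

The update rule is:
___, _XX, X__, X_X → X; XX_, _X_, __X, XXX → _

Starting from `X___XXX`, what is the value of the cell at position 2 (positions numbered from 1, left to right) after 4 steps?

_

step 1: _XX_X__
step 2: _X_X_XX
step 3: __X_XX_
step 4: X__XX_X
position 2 holds _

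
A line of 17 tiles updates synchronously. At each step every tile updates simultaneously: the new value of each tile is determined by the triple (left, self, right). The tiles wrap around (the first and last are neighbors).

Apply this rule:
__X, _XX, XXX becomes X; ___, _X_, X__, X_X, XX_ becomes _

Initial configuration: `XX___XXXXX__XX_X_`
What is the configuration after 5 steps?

X___XXXXX__XX____
___XXXXX__XX____X
__XXXXX__XX____X_
_XXXXX__XX____X__
XXXXX__XX____X___

XXXXX__XX____X___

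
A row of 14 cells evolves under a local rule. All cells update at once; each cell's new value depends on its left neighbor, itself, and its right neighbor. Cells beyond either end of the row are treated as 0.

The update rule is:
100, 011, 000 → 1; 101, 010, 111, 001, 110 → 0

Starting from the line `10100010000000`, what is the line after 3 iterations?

iteration 1: 00011001111111
iteration 2: 11010101000000
iteration 3: 10000000111111

10000000111111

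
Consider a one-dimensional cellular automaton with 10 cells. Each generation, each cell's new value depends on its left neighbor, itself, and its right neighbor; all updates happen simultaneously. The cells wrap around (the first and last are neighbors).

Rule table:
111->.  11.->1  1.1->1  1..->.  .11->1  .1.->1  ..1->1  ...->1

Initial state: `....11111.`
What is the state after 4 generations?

11111...1.
1...1.1111
1.11111...
111...1.11

111...1.11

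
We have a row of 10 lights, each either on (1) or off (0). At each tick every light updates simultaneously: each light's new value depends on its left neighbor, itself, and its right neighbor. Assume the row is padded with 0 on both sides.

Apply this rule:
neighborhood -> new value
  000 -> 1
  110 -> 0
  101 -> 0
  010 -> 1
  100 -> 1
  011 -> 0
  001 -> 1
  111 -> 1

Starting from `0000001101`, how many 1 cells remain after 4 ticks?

5

1111110001
0111101111
1011000110
1000111001
count of 1: 5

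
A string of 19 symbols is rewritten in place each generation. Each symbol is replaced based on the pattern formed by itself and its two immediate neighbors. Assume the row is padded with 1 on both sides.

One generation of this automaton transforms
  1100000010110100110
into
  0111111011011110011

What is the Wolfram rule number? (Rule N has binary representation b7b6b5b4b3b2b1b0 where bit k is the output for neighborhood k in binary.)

position 0: 111 → 0  (bit 7 = 0)
position 1: 110 → 1  (bit 6 = 1)
position 9: 101 → 1  (bit 5 = 1)
position 2: 100 → 1  (bit 4 = 1)
position 10: 011 → 0  (bit 3 = 0)
position 8: 010 → 1  (bit 2 = 1)
position 7: 001 → 0  (bit 1 = 0)
position 3: 000 → 1  (bit 0 = 1)
bits b7..b0 = 01110101 = 117

117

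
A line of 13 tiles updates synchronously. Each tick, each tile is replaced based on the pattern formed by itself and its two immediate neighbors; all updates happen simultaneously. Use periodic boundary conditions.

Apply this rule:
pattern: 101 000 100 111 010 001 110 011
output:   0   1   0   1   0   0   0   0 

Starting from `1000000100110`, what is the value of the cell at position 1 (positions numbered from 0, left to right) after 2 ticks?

tick 1: 0011110000000
tick 2: 1001100111111
position 1 holds 0

0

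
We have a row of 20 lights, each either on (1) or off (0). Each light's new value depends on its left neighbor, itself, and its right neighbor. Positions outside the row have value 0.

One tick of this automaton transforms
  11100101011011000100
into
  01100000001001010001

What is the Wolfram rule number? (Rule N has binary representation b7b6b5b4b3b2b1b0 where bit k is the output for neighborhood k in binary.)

193

position 1: 111 → 1  (bit 7 = 1)
position 2: 110 → 1  (bit 6 = 1)
position 6: 101 → 0  (bit 5 = 0)
position 3: 100 → 0  (bit 4 = 0)
position 0: 011 → 0  (bit 3 = 0)
position 5: 010 → 0  (bit 2 = 0)
position 4: 001 → 0  (bit 1 = 0)
position 15: 000 → 1  (bit 0 = 1)
bits b7..b0 = 11000001 = 193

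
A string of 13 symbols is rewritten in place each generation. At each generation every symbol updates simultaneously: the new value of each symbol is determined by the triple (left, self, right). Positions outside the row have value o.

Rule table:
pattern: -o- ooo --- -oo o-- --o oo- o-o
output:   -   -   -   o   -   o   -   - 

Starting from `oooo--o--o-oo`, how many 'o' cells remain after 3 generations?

-----o--o--o-
----o--o--o--
---o--o--o--o
count of o: 4

4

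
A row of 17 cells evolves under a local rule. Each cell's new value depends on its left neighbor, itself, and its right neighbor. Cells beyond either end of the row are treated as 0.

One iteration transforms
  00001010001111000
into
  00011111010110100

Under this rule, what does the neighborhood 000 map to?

0

At position 0 the neighborhood is 000; the next row has 0 there.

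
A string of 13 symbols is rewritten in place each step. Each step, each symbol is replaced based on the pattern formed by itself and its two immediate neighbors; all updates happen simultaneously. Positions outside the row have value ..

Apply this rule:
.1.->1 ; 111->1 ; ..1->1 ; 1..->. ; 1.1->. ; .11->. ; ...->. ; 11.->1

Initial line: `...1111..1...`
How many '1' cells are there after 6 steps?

..1.111.11...
.11..11..1...
1.1.1.1.11...
1.1.1.1..1...
1.1.1.1.11...  (repeats step 3; period 2)
step 6: 1.1.1.1..1...
count of 1: 5

5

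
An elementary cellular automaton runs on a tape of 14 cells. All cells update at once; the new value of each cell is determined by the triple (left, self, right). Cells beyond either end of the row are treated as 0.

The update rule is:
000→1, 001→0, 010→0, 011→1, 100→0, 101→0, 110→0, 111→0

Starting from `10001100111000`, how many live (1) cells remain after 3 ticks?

4

00101000100011
10000010001010
00111000100000
count of 1: 4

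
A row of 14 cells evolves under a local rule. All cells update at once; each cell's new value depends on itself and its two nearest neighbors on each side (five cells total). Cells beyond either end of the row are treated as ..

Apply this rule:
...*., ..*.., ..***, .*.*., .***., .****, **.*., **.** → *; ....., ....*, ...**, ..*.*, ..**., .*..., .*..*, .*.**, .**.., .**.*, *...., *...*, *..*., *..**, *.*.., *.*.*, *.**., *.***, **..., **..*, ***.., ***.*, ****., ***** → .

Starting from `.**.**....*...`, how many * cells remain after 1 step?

step 1: ...*.....**...
count of *: 3

3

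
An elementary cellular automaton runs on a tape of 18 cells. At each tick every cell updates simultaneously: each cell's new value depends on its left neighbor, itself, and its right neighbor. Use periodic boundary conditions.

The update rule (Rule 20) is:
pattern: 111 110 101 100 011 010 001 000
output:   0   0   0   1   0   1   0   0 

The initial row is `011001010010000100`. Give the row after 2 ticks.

000101011011000110
000101000000100001

000101000000100001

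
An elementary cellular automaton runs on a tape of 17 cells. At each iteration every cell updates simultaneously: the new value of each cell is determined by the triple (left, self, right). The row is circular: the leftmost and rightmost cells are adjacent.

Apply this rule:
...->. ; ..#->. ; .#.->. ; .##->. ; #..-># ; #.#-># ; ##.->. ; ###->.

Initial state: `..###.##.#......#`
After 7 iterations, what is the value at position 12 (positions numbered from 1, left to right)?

#

#....#..#.#......
.#....#..#.#.....
..#....#..#.#....
...#....#..#.#...
....#....#..#.#..
.....#....#..#.#.
......#....#..#.#
position 12 holds #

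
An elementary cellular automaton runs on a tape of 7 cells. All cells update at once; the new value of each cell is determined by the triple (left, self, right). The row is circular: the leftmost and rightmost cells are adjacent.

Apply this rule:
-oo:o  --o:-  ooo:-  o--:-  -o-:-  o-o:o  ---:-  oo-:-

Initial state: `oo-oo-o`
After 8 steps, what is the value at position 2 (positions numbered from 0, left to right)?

-

step 1: --oo-oo
step 2: --o-oo-
step 3: ---oo--
step 4: ---o---
step 5: -------
step 6: -------  (fixed point — unchanged through step 8)
position 2 holds -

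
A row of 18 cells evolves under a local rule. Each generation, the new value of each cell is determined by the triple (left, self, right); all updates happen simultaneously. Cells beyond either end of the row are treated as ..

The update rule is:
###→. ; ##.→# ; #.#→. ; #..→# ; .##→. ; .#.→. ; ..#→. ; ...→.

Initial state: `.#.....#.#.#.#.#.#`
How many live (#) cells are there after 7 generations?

1

generation 1: ..#...............
generation 2: ...#..............
generation 3: ....#.............
generation 4: .....#............
generation 5: ......#...........
generation 6: .......#..........
generation 7: ........#.........
count of #: 1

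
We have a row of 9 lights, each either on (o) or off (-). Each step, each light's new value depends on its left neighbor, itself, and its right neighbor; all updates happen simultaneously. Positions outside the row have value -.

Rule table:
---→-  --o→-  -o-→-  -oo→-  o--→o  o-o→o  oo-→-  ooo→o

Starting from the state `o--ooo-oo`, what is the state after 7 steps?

-o--o-o--
--o--o-o-
---o--o-o
----o--o-
-----o--o
------o--
-------o-

-------o-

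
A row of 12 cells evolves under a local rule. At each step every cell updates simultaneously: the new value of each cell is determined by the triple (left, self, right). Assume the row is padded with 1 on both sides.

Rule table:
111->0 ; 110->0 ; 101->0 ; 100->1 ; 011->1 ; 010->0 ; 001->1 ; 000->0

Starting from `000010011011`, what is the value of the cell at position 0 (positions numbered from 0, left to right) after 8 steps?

100101110010
011001001100
010110111011
000100100010
101011010100
000010000011
100101000110
011000101100
position 0 holds 0

0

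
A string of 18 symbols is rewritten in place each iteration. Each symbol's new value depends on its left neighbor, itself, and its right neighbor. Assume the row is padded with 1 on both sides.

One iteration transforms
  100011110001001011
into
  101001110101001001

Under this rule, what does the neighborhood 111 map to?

At position 5 the neighborhood is 111; the next row has 1 there.

1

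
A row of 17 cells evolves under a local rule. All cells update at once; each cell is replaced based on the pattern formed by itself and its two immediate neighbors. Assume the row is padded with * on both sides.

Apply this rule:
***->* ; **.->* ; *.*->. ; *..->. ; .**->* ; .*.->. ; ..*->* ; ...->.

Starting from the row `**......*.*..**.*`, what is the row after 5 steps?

**.*....*******.*

step 1: **.....*....***.*
step 2: **....*....****.*
step 3: **...*....*****.*
step 4: **..*....******.*
step 5: **.*....*******.*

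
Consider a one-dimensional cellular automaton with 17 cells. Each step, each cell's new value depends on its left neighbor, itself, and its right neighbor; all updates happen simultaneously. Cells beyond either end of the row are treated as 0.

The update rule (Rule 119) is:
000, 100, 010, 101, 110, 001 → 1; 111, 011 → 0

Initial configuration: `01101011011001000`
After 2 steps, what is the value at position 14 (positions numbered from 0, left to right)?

0

step 1: 10111101101111111
step 2: 11000110110000001
position 14 holds 0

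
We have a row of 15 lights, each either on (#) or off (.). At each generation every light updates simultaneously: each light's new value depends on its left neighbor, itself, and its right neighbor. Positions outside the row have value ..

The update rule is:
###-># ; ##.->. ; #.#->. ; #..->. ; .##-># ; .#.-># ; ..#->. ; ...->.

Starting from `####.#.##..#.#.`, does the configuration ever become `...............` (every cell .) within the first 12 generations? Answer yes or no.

no

###..#.#...#.#.
##...#.#...#.#.
#....#.#...#.#.
#....#.#...#.#.  (fixed point — unchanged through generation 12)
generation 12 is #....#.#...#.#., still not uniform .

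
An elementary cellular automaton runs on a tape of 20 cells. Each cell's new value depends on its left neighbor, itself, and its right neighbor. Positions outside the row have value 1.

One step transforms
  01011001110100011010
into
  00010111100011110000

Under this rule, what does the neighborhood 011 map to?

1

At position 3 the neighborhood is 011; the next row has 1 there.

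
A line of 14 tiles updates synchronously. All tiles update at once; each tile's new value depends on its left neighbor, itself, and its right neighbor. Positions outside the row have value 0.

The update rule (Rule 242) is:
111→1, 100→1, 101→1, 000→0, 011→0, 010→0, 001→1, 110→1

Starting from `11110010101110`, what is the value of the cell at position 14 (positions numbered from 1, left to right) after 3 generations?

generation 1: 01111101010111
generation 2: 10111110101011
generation 3: 01011111010101
position 14 holds 1

1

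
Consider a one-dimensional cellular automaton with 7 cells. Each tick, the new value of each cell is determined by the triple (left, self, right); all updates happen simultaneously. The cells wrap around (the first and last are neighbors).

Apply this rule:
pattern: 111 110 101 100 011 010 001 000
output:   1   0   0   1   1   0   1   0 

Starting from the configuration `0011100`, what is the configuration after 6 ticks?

0111010
1110001
1101011
1000011
0100111
0011110

0011110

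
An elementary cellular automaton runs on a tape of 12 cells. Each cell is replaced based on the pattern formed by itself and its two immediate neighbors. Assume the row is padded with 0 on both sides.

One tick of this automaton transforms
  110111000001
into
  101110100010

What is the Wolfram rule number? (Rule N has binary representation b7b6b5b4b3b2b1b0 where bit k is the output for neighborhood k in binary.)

position 4: 111 → 1  (bit 7 = 1)
position 1: 110 → 0  (bit 6 = 0)
position 2: 101 → 1  (bit 5 = 1)
position 6: 100 → 1  (bit 4 = 1)
position 0: 011 → 1  (bit 3 = 1)
position 11: 010 → 0  (bit 2 = 0)
position 10: 001 → 1  (bit 1 = 1)
position 7: 000 → 0  (bit 0 = 0)
bits b7..b0 = 10111010 = 186

186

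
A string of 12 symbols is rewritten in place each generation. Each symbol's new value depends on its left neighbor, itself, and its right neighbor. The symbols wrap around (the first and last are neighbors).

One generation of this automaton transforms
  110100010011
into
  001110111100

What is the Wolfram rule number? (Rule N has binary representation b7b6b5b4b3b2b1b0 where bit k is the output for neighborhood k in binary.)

position 0: 111 → 0  (bit 7 = 0)
position 1: 110 → 0  (bit 6 = 0)
position 2: 101 → 1  (bit 5 = 1)
position 4: 100 → 1  (bit 4 = 1)
position 10: 011 → 0  (bit 3 = 0)
position 3: 010 → 1  (bit 2 = 1)
position 6: 001 → 1  (bit 1 = 1)
position 5: 000 → 0  (bit 0 = 0)
bits b7..b0 = 00110110 = 54

54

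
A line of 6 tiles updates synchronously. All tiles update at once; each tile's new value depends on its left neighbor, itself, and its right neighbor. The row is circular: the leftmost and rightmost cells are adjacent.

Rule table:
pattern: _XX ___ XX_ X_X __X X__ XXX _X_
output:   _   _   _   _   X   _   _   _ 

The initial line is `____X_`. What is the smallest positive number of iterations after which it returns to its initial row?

___X__
__X___
_X____
X_____
_____X
____X_

6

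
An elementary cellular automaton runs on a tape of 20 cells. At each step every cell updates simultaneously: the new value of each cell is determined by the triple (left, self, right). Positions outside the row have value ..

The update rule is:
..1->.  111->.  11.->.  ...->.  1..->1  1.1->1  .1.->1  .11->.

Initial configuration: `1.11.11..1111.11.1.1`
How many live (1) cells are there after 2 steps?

step 1: 11..1..1.....1..1111
step 2: ..1.11.11....11.....
count of 1: 7

7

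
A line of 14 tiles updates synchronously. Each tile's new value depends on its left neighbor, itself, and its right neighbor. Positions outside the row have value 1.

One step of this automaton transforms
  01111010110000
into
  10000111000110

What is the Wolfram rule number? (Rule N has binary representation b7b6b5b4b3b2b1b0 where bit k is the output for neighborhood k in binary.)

37

position 2: 111 → 0  (bit 7 = 0)
position 4: 110 → 0  (bit 6 = 0)
position 0: 101 → 1  (bit 5 = 1)
position 10: 100 → 0  (bit 4 = 0)
position 1: 011 → 0  (bit 3 = 0)
position 6: 010 → 1  (bit 2 = 1)
position 13: 001 → 0  (bit 1 = 0)
position 11: 000 → 1  (bit 0 = 1)
bits b7..b0 = 00100101 = 37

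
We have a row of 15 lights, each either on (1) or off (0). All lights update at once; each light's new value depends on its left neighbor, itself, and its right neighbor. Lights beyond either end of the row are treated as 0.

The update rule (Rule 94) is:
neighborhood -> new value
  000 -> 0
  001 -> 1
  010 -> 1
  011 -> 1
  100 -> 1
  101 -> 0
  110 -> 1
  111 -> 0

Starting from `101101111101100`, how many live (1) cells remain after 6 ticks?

10

101101000101110
101101101101011
101101101101011  (fixed point — unchanged through tick 6)
count of 1: 10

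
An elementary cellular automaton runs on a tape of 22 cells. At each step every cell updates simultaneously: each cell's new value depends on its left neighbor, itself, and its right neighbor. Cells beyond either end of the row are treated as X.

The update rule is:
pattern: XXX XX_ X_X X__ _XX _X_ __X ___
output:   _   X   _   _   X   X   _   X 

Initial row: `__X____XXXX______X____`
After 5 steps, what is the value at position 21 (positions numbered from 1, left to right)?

__X_XX_X__X_XXXX_X_XX_
__X_XX_X__X_X__X_X_XX_
__X_XX_X__X_X__X_X_XX_  (fixed point — unchanged through step 5)
position 21 holds X

X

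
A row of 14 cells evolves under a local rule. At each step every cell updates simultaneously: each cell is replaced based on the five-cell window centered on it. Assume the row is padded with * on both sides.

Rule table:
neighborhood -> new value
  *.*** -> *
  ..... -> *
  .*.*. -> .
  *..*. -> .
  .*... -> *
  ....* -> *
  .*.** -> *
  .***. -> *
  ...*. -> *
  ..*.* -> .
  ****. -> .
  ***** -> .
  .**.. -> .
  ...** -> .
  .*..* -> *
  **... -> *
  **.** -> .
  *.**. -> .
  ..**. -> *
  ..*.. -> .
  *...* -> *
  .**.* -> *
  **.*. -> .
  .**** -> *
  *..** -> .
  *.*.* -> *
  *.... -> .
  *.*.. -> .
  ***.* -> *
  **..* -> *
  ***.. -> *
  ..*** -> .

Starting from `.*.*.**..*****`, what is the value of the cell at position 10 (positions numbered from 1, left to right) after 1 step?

.

.*.**..*..*...
position 10 holds .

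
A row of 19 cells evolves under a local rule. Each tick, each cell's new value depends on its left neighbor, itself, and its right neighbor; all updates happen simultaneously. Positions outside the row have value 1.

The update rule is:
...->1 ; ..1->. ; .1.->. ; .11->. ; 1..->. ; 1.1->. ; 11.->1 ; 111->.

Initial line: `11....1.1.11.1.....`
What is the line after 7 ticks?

.....1.111.....1...

tick 1: .1.11......1...111.
tick 2: ....1.1111...1...1.
tick 3: .11......1.1...1...
tick 4: ..1.1111.....1...1.
tick 5: .......1.111...1...
tick 6: .11111.....1.1...1.
tick 7: .....1.111.....1...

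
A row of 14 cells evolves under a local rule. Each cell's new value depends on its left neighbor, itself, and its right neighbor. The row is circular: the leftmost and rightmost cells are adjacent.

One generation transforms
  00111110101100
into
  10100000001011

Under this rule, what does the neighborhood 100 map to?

At position 12 the neighborhood is 100; the next row has 1 there.

1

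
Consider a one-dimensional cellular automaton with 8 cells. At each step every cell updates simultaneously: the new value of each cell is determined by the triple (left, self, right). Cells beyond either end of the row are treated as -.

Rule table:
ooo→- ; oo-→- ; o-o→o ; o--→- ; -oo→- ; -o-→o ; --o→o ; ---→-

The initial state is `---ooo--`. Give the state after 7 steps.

--o-----
-oo-----
o-------
o-------  (fixed point — unchanged through step 7)

o-------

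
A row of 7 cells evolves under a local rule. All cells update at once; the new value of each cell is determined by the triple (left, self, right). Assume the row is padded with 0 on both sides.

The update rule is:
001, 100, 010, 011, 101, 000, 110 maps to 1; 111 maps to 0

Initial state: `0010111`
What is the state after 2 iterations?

iteration 1: 1111101
iteration 2: 1000111

1000111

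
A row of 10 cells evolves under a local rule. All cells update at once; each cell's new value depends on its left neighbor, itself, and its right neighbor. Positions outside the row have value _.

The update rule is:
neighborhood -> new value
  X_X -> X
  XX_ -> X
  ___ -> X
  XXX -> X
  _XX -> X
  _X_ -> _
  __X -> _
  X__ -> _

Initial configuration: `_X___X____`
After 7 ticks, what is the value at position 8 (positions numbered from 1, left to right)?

X

tick 1: ___X___XXX
tick 2: XX___X_XXX
tick 3: XX_X__XXXX
tick 4: XXX___XXXX
tick 5: XXX_X_XXXX
tick 6: XXXX_XXXXX
tick 7: XXXXXXXXXX
position 8 holds X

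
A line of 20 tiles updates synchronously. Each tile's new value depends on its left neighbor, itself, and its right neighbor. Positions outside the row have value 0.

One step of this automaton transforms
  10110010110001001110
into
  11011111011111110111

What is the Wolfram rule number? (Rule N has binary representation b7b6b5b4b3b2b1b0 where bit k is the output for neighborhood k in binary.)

position 17: 111 → 1  (bit 7 = 1)
position 3: 110 → 1  (bit 6 = 1)
position 1: 101 → 1  (bit 5 = 1)
position 4: 100 → 1  (bit 4 = 1)
position 2: 011 → 0  (bit 3 = 0)
position 0: 010 → 1  (bit 2 = 1)
position 5: 001 → 1  (bit 1 = 1)
position 11: 000 → 1  (bit 0 = 1)
bits b7..b0 = 11110111 = 247

247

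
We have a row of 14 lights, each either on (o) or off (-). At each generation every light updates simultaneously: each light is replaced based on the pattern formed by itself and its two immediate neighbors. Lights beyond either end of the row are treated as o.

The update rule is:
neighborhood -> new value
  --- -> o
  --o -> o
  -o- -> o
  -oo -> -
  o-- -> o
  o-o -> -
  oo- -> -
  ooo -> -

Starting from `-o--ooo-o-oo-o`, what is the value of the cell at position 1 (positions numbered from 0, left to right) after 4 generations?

-ooo----o-----
----oooooooooo
oooo----------
----oooooooooo
position 1 holds -

-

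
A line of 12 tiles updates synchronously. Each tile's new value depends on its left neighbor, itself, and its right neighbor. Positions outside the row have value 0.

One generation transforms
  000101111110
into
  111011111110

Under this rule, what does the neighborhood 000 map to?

1

At position 0 the neighborhood is 000; the next row has 1 there.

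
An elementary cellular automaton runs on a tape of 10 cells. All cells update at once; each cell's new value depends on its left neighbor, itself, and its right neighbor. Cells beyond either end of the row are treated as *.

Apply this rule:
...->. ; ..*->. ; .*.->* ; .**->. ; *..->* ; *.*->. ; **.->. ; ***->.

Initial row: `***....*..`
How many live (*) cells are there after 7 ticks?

2

...*...**.
*..**.....
.*...*....
.**..**...
...*...*..
*..**..**.
.*...*....
count of *: 2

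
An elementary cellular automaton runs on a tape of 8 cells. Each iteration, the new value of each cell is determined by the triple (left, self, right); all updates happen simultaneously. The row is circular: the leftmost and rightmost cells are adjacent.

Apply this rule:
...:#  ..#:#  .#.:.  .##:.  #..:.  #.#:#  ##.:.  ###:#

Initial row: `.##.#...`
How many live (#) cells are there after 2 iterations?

#..#..##
..#..#.#
count of #: 3

3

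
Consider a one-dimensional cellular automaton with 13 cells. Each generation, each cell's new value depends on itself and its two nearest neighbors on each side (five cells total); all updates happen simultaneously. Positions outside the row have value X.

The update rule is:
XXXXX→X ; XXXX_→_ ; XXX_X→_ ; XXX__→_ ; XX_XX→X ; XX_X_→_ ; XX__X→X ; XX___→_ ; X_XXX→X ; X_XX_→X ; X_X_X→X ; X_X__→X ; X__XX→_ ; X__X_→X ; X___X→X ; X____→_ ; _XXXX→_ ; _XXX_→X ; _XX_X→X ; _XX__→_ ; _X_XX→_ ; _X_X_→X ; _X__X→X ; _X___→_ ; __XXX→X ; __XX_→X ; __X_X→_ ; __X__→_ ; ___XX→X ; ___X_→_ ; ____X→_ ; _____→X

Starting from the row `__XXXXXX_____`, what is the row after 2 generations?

X_X_XX____X_X
__X_X_______X

__X_X_______X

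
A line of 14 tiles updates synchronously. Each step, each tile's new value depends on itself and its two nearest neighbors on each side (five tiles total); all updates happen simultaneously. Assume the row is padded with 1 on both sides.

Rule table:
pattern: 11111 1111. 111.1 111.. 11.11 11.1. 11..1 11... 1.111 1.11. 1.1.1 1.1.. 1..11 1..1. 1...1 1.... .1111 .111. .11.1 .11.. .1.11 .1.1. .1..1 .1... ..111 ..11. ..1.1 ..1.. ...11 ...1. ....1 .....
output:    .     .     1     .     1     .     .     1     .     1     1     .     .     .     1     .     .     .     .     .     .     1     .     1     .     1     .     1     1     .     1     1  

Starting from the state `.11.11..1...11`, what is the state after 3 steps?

step 1: 11.11...1111..
step 2: .111.111......
step 3: 1..11...1.1111

1..11...1.1111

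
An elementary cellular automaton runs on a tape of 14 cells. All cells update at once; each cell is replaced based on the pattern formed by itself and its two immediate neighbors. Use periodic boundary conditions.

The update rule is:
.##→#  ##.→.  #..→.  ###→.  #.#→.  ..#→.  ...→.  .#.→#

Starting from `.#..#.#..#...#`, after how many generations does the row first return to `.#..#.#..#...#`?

1

.#..#.#..#...#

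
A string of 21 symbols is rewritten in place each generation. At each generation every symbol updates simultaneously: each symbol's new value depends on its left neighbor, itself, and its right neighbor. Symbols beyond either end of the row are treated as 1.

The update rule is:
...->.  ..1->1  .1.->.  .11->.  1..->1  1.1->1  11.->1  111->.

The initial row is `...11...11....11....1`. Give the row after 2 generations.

1.1.11.1.11..1.11..1.
11.1.11.1.111.1.111.1

11.1.11.1.111.1.111.1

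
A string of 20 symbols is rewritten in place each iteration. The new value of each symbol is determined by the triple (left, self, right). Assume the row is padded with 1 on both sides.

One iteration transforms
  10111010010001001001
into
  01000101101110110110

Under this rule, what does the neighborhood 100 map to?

At position 7 the neighborhood is 100; the next row has 1 there.

1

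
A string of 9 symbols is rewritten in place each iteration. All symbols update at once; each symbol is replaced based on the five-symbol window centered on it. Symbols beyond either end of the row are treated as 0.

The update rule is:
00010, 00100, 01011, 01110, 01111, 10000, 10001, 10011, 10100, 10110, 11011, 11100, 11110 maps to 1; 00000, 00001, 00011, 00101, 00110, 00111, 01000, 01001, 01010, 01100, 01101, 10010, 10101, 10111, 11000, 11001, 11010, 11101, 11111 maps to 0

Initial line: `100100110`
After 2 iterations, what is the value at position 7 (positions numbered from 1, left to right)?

0

iteration 1: 100101000
iteration 2: 100001010
position 7 holds 0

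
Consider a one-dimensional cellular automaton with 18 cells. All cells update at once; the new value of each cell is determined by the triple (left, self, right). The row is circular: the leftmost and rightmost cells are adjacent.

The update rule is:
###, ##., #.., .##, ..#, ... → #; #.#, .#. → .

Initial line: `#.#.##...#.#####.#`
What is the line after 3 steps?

#...#####..#####.#
################.#
################.#

################.#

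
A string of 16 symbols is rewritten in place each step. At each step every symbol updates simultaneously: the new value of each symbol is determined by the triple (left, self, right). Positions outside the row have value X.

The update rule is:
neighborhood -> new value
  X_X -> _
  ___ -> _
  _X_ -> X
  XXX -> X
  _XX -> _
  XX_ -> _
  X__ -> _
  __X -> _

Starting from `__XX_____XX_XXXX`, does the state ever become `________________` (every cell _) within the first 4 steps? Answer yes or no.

yes

_____________XXX
______________XX
_______________X
________________
all cells are _ at step 4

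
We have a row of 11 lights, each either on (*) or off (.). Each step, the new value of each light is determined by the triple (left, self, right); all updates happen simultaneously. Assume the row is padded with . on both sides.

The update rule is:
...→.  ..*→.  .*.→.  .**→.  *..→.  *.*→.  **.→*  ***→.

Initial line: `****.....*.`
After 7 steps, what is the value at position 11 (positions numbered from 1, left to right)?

...*.......
...........
...........  (fixed point — unchanged through step 7)
position 11 holds .

.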